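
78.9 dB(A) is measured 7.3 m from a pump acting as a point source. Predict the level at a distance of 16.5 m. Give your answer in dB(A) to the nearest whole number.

Point-source attenuation: ΔL = 20·log₁₀(r₂/r₁) = 20·log₁₀(16.5/7.3) = 7.083 dB.
L₂ = 78.9 − 20·log₁₀(16.5/7.3) = 78.9 − 7.083 = 71.82 dB(A).

72 dB(A)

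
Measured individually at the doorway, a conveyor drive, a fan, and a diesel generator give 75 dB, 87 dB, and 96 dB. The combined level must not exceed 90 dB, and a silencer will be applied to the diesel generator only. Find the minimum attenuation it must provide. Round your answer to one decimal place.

Fixed contribution from the other sources: Σ 10^(L/10) = 10^(75/10) + 10^(87/10) = 5.328e+08 (87.27 dB).
To meet 90 dB overall, the treated diesel generator may contribute at most 10^(90/10) − 5.328e+08 = 4.672e+08, i.e. 86.69 dB.
Required insertion loss = 96 − 86.69 = 9.31 dB.

9.3 dB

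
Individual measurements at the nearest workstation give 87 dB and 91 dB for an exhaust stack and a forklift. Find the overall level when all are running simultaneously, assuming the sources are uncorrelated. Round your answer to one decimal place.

Incoherent sources combine by intensity addition: L_total = 10·log₁₀(Σ 10^(L_i/10)).
Σ 10^(L/10) = 10^(87/10) + 10^(91/10) = 1.760e+09.
L_total = 10·log₁₀(1.760e+09) = 92.46 dB.

92.5 dB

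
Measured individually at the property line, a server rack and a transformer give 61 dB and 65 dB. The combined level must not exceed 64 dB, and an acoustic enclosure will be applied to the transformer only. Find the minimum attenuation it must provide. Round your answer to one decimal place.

Everything except the transformer sums to 10^(61/10) = 1.259e+06 in linear terms, 61.00 dB.
The limit corresponds to 10^(64/10) = 2.512e+06; subtracting the fixed part leaves 1.253e+06 for the transformer, i.e. 60.98 dB.
Required insertion loss = 65 − 60.98 = 4.02 dB.

4.0 dB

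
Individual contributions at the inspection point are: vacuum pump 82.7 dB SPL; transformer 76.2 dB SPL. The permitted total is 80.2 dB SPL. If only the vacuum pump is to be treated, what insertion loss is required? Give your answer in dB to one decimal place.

The untreated sources together contribute 10^(76.2/10) = 4.169e+07, i.e. 76.20 dB SPL.
The limit corresponds to 10^(80.2/10) = 1.047e+08; subtracting the fixed part leaves 6.303e+07 for the vacuum pump, i.e. 78.00 dB SPL.
So the vacuum pump must be reduced from 82.7 to 78.00 dB SPL: IL = 4.70 dB.

4.7 dB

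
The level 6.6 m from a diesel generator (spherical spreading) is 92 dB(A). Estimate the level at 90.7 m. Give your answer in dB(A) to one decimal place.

69.2 dB(A)

For a point source, L₂ = L₁ − 20·log₁₀(r₂/r₁).
L₂ = 92 − 20·log₁₀(90.7/6.6) = 92 − 22.761 = 69.24 dB(A).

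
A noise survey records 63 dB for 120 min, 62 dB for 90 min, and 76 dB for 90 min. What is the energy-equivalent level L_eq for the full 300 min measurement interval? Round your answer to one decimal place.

L_eq = 10·log₁₀[(1/T)·Σ tᵢ·10^(Lᵢ/10)] with T = 300 min.
Σ tᵢ·10^(Lᵢ/10) = 120·10^(63/10) + 90·10^(62/10) + 90·10^(76/10) = 3.965e+09.
L_eq = 10·log₁₀(3.965e+09/300) = 71.21 dB.

71.2 dB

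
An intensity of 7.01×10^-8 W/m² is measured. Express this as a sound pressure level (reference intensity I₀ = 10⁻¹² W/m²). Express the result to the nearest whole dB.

L = 10·log₁₀(I/I₀) = 10·log₁₀(7.01×10^-8/10⁻¹²) = 10·log₁₀(7.01×10^4).
L = 10·(0.8457 + 4) = 48.46 dB.

48 dB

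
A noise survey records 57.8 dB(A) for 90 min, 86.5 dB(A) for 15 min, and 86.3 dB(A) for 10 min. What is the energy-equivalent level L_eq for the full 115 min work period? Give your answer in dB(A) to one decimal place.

Weight each interval's intensity by its duration and average over T = 115 min:
Σ tᵢ·10^(Lᵢ/10) = 90·10^(57.8/10) + 15·10^(86.5/10) + 10·10^(86.3/10) = 1.102e+10.
L_eq = 10·log₁₀(1.102e+10/115) = 79.81 dB(A).

79.8 dB(A)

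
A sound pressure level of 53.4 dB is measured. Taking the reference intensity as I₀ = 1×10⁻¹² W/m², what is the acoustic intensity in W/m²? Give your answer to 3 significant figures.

I/I₀ = 10^(53.4/10) = 2.188e+05, so I = 2.188e+05 × 10⁻¹² W/m².

2.19e-07 W/m²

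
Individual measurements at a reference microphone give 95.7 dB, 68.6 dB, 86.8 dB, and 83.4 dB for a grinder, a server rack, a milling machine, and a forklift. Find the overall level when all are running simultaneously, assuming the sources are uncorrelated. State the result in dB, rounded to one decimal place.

Incoherent sources combine by intensity addition: L_total = 10·log₁₀(Σ 10^(L_i/10)).
Σ 10^(L/10) = 10^(95.7/10) + 10^(68.6/10) + 10^(86.8/10) + 10^(83.4/10) = 4.420e+09.
L_total = 10·log₁₀(4.420e+09) = 96.45 dB.

96.5 dB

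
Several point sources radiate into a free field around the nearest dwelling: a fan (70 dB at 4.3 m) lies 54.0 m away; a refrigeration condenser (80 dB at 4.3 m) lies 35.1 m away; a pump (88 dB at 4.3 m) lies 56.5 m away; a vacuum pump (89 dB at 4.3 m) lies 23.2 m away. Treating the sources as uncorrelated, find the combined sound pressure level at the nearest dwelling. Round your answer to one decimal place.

Apply inverse-square spreading to bring every level to the receiver, then sum 10^(L/10).
fan: 70 − 20·log₁₀(54.0/4.3) = 70 − 21.98 = 48.02 dB.
refrigeration condenser: 80 − 20·log₁₀(35.1/4.3) = 80 − 18.24 = 61.76 dB.
pump: 88 − 20·log₁₀(56.5/4.3) = 88 − 22.37 = 65.63 dB.
vacuum pump: 89 − 20·log₁₀(23.2/4.3) = 89 − 14.64 = 74.36 dB.
Σ 10^(L/10) = 3.251e+07 → L_total = 10·log₁₀(3.251e+07) = 75.12 dB.

75.1 dB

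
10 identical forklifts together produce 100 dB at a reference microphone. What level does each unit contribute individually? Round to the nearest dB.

Dividing the total intensity by 10 lowers the level by 10·log₁₀ 10 = 10.000 dB: L₁ = 100 − 10.000.

90 dB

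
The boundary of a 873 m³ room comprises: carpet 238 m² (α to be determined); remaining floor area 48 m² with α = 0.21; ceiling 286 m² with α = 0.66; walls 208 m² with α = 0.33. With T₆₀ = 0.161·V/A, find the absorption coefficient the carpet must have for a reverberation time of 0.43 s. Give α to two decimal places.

Required total absorption A = 0.161·873/0.43 = 326.87 m².
Absorption from the other surfaces = 48·0.21 + 286·0.66 + 208·0.33 = 267.48 m², so the carpet must supply 59.39 m² over 238 m².
α = 59.39/238 = 0.250.

0.25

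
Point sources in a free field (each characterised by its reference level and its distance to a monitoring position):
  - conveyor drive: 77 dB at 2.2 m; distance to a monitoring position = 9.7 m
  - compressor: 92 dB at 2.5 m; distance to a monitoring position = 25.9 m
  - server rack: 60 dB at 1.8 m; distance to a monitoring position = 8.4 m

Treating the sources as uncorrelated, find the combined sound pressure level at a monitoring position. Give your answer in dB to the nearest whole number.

Propagate each source to the receiver with L = L_ref − 20·log₁₀(r/r_ref), then add intensities.
conveyor drive: 77 − 20·log₁₀(9.7/2.2) = 77 − 12.89 = 64.11 dB.
compressor: 92 − 20·log₁₀(25.9/2.5) = 92 − 20.31 = 71.69 dB.
server rack: 60 − 20·log₁₀(8.4/1.8) = 60 − 13.38 = 46.62 dB.
Σ 10^(L/10) = 1.739e+07 → L_total = 10·log₁₀(1.739e+07) = 72.40 dB.

72 dB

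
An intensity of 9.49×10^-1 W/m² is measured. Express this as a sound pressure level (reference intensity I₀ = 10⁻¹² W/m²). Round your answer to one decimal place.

I/I₀ = 9.49×10^-1/10⁻¹² = 9.49×10^11, and L = 10·log₁₀(I/I₀).
L = 10·(0.9773 + 11) = 119.77 dB.

119.8 dB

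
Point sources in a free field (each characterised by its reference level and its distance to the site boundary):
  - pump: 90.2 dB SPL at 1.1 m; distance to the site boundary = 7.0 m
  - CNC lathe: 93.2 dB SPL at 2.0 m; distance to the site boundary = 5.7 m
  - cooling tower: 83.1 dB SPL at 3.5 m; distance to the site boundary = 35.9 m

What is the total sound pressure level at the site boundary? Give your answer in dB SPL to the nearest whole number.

85 dB SPL

Propagate each source to the receiver with L = L_ref − 20·log₁₀(r/r_ref), then add intensities.
pump: 90.2 − 20·log₁₀(7.0/1.1) = 90.2 − 16.07 = 74.13 dB SPL.
CNC lathe: 93.2 − 20·log₁₀(5.7/2.0) = 93.2 − 9.10 = 84.10 dB SPL.
cooling tower: 83.1 − 20·log₁₀(35.9/3.5) = 83.1 − 20.22 = 62.88 dB SPL.
Σ 10^(L/10) = 2.850e+08 → L_total = 10·log₁₀(2.850e+08) = 84.55 dB SPL.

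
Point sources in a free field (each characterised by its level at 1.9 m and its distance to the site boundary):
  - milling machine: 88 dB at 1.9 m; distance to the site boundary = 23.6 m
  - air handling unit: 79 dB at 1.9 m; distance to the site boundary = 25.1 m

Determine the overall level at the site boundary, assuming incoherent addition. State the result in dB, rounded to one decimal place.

66.6 dB

First find each source's level at the receiver (point-source: −20·log₁₀(r/r_ref)), then combine on an intensity basis.
milling machine: 88 − 20·log₁₀(23.6/1.9) = 88 − 21.88 = 66.12 dB.
air handling unit: 79 − 20·log₁₀(25.1/1.9) = 79 − 22.42 = 56.58 dB.
Σ 10^(L/10) = 4.545e+06 → L_total = 10·log₁₀(4.545e+06) = 66.58 dB.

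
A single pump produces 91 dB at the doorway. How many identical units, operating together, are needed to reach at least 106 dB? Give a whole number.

32

The shortfall is 106 − 91 = 15.0 dB, and N units add 10·log₁₀ N, so need 10·log₁₀ N ≥ 15.0.
N ≥ 10^(15.0/10) = 31.623, so N = 32.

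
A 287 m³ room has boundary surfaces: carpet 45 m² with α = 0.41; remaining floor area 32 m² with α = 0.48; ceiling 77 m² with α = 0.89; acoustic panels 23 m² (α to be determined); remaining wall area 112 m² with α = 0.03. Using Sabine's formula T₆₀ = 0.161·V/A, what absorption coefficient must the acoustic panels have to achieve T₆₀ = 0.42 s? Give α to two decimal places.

A = 0.161·V/T₆₀ = 0.161·287/0.42 = 110.02 m² sabins.
Absorption from the other surfaces = 45·0.41 + 32·0.48 + 77·0.89 + 112·0.03 = 105.70 m², so the acoustic panels must supply 4.32 m² over 23 m².
α = 4.32/23 = 0.188.

0.19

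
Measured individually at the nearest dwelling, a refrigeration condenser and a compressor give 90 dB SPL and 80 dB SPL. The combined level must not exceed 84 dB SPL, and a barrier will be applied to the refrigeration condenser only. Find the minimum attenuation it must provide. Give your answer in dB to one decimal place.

8.2 dB

The untreated sources together contribute 10^(80/10) = 1.000e+08, i.e. 80.00 dB SPL.
To meet 84 dB SPL overall, the treated refrigeration condenser may contribute at most 10^(84/10) − 1.000e+08 = 1.512e+08, i.e. 81.80 dB SPL.
Required insertion loss = 90 − 81.80 = 8.20 dB.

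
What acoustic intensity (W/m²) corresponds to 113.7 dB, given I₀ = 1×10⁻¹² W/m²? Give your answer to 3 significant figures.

I/I₀ = 10^(113.7/10) = 2.344e+11, so I = 2.344e+11 × 10⁻¹² W/m².

0.234 W/m²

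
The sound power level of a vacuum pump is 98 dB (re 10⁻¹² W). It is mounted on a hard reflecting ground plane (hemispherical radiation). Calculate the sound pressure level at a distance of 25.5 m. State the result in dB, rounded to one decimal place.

61.9 dB

L_p = L_w − 10·log₁₀(2π·r²) with r = 25.5 m.
2π·r² = 4086 m², 10·log₁₀ of that is 36.113 dB.
L_p = 98 − 36.113 = 61.89 dB.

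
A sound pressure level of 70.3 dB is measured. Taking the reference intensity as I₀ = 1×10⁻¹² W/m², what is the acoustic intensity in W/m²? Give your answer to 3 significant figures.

1.07e-05 W/m²

I/I₀ = 10^(70.3/10) = 1.072e+07, so I = 1.072e+07 × 10⁻¹² W/m².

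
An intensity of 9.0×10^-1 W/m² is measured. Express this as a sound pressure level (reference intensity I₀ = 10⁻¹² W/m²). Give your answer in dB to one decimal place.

I/I₀ = 9.0×10^-1/10⁻¹² = 9.0×10^11, and L = 10·log₁₀(I/I₀).
L = 10·(0.9542 + 11) = 119.54 dB.

119.5 dB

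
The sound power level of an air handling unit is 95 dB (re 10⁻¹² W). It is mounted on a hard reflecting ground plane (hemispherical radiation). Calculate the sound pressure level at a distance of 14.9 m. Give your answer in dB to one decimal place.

63.6 dB

L_p = L_w − 10·log₁₀(2π·r²) with r = 14.9 m.
2π·r² = 1395 m², 10·log₁₀ of that is 31.446 dB.
L_p = 95 − 31.446 = 63.55 dB.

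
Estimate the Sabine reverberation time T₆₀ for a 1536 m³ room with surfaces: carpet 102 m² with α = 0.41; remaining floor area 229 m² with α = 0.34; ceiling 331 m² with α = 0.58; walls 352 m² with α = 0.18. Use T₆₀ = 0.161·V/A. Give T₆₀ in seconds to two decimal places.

0.66 s

Total absorption A = 102·0.41 + 229·0.34 + 331·0.58 + 352·0.18 = 375.02 m² sabins.
T₆₀ = 0.161·V/A = 0.161·1536/375.02 = 0.659 s.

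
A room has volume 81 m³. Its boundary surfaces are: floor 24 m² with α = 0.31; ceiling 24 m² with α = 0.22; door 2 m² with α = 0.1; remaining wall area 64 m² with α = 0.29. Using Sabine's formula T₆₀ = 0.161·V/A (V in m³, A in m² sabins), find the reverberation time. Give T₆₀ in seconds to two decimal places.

0.41 s

Total absorption A = 24·0.31 + 24·0.22 + 2·0.1 + 64·0.29 = 31.48 m² sabins.
T₆₀ = 0.161·V/A = 0.161·81/31.48 = 0.414 s.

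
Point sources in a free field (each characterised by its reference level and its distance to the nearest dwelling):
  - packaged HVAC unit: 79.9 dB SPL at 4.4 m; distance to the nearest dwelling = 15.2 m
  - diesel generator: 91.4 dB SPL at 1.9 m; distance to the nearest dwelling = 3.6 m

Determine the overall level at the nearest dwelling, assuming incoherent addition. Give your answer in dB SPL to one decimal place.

85.9 dB SPL

Apply inverse-square spreading to bring every level to the receiver, then sum 10^(L/10).
packaged HVAC unit: 79.9 − 20·log₁₀(15.2/4.4) = 79.9 − 10.77 = 69.13 dB SPL.
diesel generator: 91.4 − 20·log₁₀(3.6/1.9) = 91.4 − 5.55 = 85.85 dB SPL.
Σ 10^(L/10) = 3.927e+08 → L_total = 10·log₁₀(3.927e+08) = 85.94 dB SPL.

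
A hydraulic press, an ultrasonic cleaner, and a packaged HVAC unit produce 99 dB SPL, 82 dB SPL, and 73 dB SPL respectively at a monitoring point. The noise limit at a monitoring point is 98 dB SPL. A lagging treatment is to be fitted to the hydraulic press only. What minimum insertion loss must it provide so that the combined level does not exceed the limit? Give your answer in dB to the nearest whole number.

Fixed contribution from the other sources: Σ 10^(L/10) = 10^(82/10) + 10^(73/10) = 1.784e+08 (82.51 dB SPL).
The limit corresponds to 10^(98/10) = 6.310e+09; subtracting the fixed part leaves 6.131e+09 for the hydraulic press, i.e. 97.88 dB SPL.
So the hydraulic press must be reduced from 99 to 97.88 dB SPL: IL = 1.12 dB.

1 dB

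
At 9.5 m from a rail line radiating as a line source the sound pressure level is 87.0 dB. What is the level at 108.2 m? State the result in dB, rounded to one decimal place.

Line-source attenuation: ΔL = 10·log₁₀(r₂/r₁) = 10·log₁₀(108.2/9.5) = 10.565 dB.
L₂ = 87.0 − 10·log₁₀(108.2/9.5) = 87.0 − 10.565 = 76.43 dB.

76.4 dB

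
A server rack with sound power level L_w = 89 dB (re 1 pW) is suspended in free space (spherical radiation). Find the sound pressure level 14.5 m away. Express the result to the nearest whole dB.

Free-field spherical radiation: L_p = L_w − 10·log₁₀(4π·r²), r = 14.5 m.
4π·r² = 2642 m², 10·log₁₀ of that is 34.219 dB.
L_p = 89 − 34.219 = 54.78 dB.

55 dB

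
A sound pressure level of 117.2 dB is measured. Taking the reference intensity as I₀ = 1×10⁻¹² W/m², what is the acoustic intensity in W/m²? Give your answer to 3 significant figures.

I = I₀·10^(L/10) = 10⁻¹² × 10^(117.2/10) = 10^(-0.280).

0.525 W/m²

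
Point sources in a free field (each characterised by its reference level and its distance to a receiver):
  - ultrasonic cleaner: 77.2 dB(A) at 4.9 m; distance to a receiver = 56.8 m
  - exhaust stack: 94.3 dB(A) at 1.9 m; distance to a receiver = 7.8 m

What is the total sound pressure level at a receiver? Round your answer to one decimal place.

82.0 dB(A)

Apply inverse-square spreading to bring every level to the receiver, then sum 10^(L/10).
ultrasonic cleaner: 77.2 − 20·log₁₀(56.8/4.9) = 77.2 − 21.28 = 55.92 dB(A).
exhaust stack: 94.3 − 20·log₁₀(7.8/1.9) = 94.3 − 12.27 = 82.03 dB(A).
Σ 10^(L/10) = 1.601e+08 → L_total = 10·log₁₀(1.601e+08) = 82.04 dB(A).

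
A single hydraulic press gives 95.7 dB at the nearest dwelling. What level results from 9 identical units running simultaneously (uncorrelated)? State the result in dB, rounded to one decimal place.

105.2 dB

L_total = L₁ + 10·log₁₀ N for N identical incoherent sources.
L_total = 95.7 + 10·log₁₀(9) = 95.7 + 9.542 = 105.24 dB.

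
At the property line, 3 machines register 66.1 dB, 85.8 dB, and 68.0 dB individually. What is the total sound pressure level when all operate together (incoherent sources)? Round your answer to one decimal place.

For uncorrelated sources the intensities add, so convert each level to linear form, sum, and take 10·log₁₀ of the total.
Σ 10^(L/10) = 10^(66.1/10) + 10^(85.8/10) + 10^(68.0/10) = 3.906e+08.
L_total = 10·log₁₀(3.906e+08) = 85.92 dB.

85.9 dB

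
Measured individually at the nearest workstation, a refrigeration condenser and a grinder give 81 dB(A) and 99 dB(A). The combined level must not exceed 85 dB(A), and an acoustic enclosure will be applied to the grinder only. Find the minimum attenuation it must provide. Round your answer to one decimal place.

Fixed contribution from the other source: Σ 10^(L/10) = 10^(81/10) = 1.259e+08 (81.00 dB(A)).
The limit corresponds to 10^(85/10) = 3.162e+08; subtracting the fixed part leaves 1.903e+08 for the grinder, i.e. 82.80 dB(A).
Required insertion loss = 99 − 82.80 = 16.20 dB.

16.2 dB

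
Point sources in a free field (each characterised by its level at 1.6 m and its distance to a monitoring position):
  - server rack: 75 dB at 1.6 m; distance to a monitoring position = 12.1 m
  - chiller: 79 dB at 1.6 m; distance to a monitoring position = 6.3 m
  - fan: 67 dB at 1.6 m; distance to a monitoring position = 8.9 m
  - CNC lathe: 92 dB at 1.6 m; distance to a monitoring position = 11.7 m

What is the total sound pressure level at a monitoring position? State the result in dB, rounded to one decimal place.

75.5 dB

Propagate each source to the receiver with L = L_ref − 20·log₁₀(r/r_ref), then add intensities.
server rack: 75 − 20·log₁₀(12.1/1.6) = 75 − 17.57 = 57.43 dB.
chiller: 79 − 20·log₁₀(6.3/1.6) = 79 − 11.90 = 67.10 dB.
fan: 67 − 20·log₁₀(8.9/1.6) = 67 − 14.91 = 52.09 dB.
CNC lathe: 92 − 20·log₁₀(11.7/1.6) = 92 − 17.28 = 74.72 dB.
Σ 10^(L/10) = 3.548e+07 → L_total = 10·log₁₀(3.548e+07) = 75.50 dB.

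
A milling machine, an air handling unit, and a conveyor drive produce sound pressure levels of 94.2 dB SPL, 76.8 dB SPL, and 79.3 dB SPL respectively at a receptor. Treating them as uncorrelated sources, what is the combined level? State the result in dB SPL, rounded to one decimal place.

For uncorrelated sources the intensities add, so convert each level to linear form, sum, and take 10·log₁₀ of the total.
Σ 10^(L/10) = 10^(94.2/10) + 10^(76.8/10) + 10^(79.3/10) = 2.763e+09.
L_total = 10·log₁₀(2.763e+09) = 94.41 dB SPL.

94.4 dB SPL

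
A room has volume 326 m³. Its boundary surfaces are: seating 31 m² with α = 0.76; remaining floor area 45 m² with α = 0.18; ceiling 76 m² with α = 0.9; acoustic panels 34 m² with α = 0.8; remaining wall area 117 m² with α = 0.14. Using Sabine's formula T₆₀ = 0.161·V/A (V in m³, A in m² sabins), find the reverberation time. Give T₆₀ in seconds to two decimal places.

0.37 s

Total absorption A = 31·0.76 + 45·0.18 + 76·0.9 + 34·0.8 + 117·0.14 = 143.64 m² sabins.
T₆₀ = 0.161 × 326 / 143.64 = 0.365 s.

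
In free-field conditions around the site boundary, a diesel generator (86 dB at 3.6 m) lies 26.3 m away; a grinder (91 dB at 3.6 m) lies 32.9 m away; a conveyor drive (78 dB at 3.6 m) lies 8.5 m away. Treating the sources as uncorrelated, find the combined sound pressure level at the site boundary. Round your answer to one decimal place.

Apply inverse-square spreading to bring every level to the receiver, then sum 10^(L/10).
diesel generator: 86 − 20·log₁₀(26.3/3.6) = 86 − 17.27 = 68.73 dB.
grinder: 91 − 20·log₁₀(32.9/3.6) = 91 − 19.22 = 71.78 dB.
conveyor drive: 78 − 20·log₁₀(8.5/3.6) = 78 − 7.46 = 70.54 dB.
Σ 10^(L/10) = 3.385e+07 → L_total = 10·log₁₀(3.385e+07) = 75.30 dB.

75.3 dB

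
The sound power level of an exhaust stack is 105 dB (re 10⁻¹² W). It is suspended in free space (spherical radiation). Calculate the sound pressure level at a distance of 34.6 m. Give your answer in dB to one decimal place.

63.2 dB

The power spreads over a sphere of area 4π·r², so L_p = L_w − 10·log₁₀(4π·r²).
4π·r² = 1.504e+04 m², 10·log₁₀ of that is 41.774 dB.
L_p = 105 − 41.774 = 63.23 dB.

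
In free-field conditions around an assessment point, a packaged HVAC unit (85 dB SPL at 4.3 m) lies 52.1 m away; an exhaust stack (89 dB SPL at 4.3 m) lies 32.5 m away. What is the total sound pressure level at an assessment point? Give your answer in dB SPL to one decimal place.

Propagate each source to the receiver with L = L_ref − 20·log₁₀(r/r_ref), then add intensities.
packaged HVAC unit: 85 − 20·log₁₀(52.1/4.3) = 85 − 21.67 = 63.33 dB SPL.
exhaust stack: 89 − 20·log₁₀(32.5/4.3) = 89 − 17.57 = 71.43 dB SPL.
Σ 10^(L/10) = 1.606e+07 → L_total = 10·log₁₀(1.606e+07) = 72.06 dB SPL.

72.1 dB SPL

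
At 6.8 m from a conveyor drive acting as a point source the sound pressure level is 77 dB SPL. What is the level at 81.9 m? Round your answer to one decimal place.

Point-source attenuation: ΔL = 20·log₁₀(r₂/r₁) = 20·log₁₀(81.9/6.8) = 21.615 dB.
L₂ = 77 − 20·log₁₀(81.9/6.8) = 77 − 21.615 = 55.38 dB SPL.

55.4 dB SPL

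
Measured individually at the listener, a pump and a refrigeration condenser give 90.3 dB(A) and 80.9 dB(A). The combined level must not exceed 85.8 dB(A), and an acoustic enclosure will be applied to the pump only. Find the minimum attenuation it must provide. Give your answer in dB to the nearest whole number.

Fixed contribution from the other source: Σ 10^(L/10) = 10^(80.9/10) = 1.230e+08 (80.90 dB(A)).
To meet 85.8 dB(A) overall, the treated pump may contribute at most 10^(85.8/10) − 1.230e+08 = 2.572e+08, i.e. 84.10 dB(A).
So the pump must be reduced from 90.3 to 84.10 dB(A): IL = 6.20 dB.

6 dB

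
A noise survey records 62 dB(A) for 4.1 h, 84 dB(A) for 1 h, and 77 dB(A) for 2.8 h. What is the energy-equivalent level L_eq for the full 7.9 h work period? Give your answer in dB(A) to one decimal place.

77.0 dB(A)

Weight each interval's intensity by its duration and average over T = 7.9 h:
Σ tᵢ·10^(Lᵢ/10) = 4.1·10^(62/10) + 1·10^(84/10) + 2.8·10^(77/10) = 3.980e+08.
L_eq = 10·log₁₀(3.980e+08/7.9) = 77.02 dB(A).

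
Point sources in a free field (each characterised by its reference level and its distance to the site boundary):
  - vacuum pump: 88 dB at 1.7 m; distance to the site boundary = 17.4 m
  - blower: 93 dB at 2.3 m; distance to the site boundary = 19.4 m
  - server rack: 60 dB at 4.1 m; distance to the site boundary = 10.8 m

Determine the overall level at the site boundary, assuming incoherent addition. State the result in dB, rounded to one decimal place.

75.3 dB

Propagate each source to the receiver with L = L_ref − 20·log₁₀(r/r_ref), then add intensities.
vacuum pump: 88 − 20·log₁₀(17.4/1.7) = 88 − 20.20 = 67.80 dB.
blower: 93 − 20·log₁₀(19.4/2.3) = 93 − 18.52 = 74.48 dB.
server rack: 60 − 20·log₁₀(10.8/4.1) = 60 − 8.41 = 51.59 dB.
Σ 10^(L/10) = 3.421e+07 → L_total = 10·log₁₀(3.421e+07) = 75.34 dB.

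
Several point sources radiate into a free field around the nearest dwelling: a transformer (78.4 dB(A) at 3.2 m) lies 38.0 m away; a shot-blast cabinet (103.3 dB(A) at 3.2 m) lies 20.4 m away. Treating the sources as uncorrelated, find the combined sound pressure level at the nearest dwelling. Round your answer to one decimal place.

87.2 dB(A)

Propagate each source to the receiver with L = L_ref − 20·log₁₀(r/r_ref), then add intensities.
transformer: 78.4 − 20·log₁₀(38.0/3.2) = 78.4 − 21.49 = 56.91 dB(A).
shot-blast cabinet: 103.3 − 20·log₁₀(20.4/3.2) = 103.3 − 16.09 = 87.21 dB(A).
Σ 10^(L/10) = 5.266e+08 → L_total = 10·log₁₀(5.266e+08) = 87.21 dB(A).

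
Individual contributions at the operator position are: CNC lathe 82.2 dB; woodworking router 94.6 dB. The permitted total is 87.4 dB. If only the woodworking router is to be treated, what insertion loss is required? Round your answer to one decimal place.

The untreated sources together contribute 10^(82.2/10) = 1.660e+08, i.e. 82.20 dB.
The limit corresponds to 10^(87.4/10) = 5.495e+08; subtracting the fixed part leaves 3.836e+08 for the woodworking router, i.e. 85.84 dB.
Required insertion loss = 94.6 − 85.84 = 8.76 dB.

8.8 dB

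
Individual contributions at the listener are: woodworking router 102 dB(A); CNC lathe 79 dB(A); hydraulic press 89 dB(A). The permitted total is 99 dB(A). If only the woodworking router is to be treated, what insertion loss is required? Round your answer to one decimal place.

3.5 dB

Fixed contribution from the other sources: Σ 10^(L/10) = 10^(79/10) + 10^(89/10) = 8.738e+08 (89.41 dB(A)).
To meet 99 dB(A) overall, the treated woodworking router may contribute at most 10^(99/10) − 8.738e+08 = 7.070e+09, i.e. 98.49 dB(A).
So the woodworking router must be reduced from 102 to 98.49 dB(A): IL = 3.51 dB.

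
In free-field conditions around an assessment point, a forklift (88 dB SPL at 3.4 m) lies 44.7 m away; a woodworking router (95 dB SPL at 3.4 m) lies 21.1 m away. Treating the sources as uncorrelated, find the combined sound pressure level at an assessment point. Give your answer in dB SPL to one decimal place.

Propagate each source to the receiver with L = L_ref − 20·log₁₀(r/r_ref), then add intensities.
forklift: 88 − 20·log₁₀(44.7/3.4) = 88 − 22.38 = 65.62 dB SPL.
woodworking router: 95 − 20·log₁₀(21.1/3.4) = 95 − 15.86 = 79.14 dB SPL.
Σ 10^(L/10) = 8.576e+07 → L_total = 10·log₁₀(8.576e+07) = 79.33 dB SPL.

79.3 dB SPL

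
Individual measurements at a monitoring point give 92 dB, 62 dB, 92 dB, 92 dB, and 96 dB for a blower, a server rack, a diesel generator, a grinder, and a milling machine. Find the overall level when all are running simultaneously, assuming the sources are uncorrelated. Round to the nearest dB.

99 dB

Incoherent sources combine by intensity addition: L_total = 10·log₁₀(Σ 10^(L_i/10)).
Σ 10^(L/10) = 10^(92/10) + 10^(62/10) + 10^(92/10) + 10^(92/10) + 10^(96/10) = 8.737e+09.
L_total = 10·log₁₀(8.737e+09) = 99.41 dB.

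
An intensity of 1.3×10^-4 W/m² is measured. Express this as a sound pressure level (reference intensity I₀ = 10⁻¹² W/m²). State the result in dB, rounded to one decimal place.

I/I₀ = 1.3×10^-4/10⁻¹² = 1.3×10^8, and L = 10·log₁₀(I/I₀).
L = 10·(0.1139 + 8) = 81.14 dB.

81.1 dB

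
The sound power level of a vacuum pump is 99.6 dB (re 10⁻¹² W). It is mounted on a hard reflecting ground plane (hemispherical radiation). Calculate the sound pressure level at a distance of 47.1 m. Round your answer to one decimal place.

58.2 dB

The power spreads over a hemisphere of area 2π·r², so L_p = L_w − 10·log₁₀(2π·r²).
2π·r² = 1.394e+04 m², 10·log₁₀ of that is 41.442 dB.
L_p = 99.6 − 41.442 = 58.16 dB.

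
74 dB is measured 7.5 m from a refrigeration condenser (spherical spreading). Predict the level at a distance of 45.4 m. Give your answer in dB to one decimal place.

58.4 dB

Point-source attenuation: ΔL = 20·log₁₀(r₂/r₁) = 20·log₁₀(45.4/7.5) = 15.640 dB.
L₂ = 74 − 20·log₁₀(45.4/7.5) = 74 − 15.640 = 58.36 dB.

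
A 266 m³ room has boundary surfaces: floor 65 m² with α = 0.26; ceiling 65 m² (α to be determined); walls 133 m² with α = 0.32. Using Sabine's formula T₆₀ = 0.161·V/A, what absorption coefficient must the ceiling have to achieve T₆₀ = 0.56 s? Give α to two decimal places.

0.26

From T₆₀ = 0.161·V/A, the target T₆₀ = 0.56 s needs A = 0.161·266/0.56 = 76.47 m².
Absorption from the other surfaces = 65·0.26 + 133·0.32 = 59.46 m², so the ceiling must supply 17.01 m² over 65 m².
α = 17.01/65 = 0.262.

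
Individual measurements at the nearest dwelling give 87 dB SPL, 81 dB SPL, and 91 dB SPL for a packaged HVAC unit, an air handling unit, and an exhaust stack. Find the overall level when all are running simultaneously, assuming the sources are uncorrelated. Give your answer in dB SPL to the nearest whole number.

93 dB SPL

For uncorrelated sources the intensities add, so convert each level to linear form, sum, and take 10·log₁₀ of the total.
Σ 10^(L/10) = 10^(87/10) + 10^(81/10) + 10^(91/10) = 1.886e+09.
L_total = 10·log₁₀(1.886e+09) = 92.76 dB SPL.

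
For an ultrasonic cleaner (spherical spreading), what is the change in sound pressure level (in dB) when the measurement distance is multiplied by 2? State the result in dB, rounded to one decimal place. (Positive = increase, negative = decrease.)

-6.0 dB

Point-source spreading: ΔL = −20·log₁₀(r₂/r₁).
ΔL = −20·log₁₀(2) = -6.02 dB.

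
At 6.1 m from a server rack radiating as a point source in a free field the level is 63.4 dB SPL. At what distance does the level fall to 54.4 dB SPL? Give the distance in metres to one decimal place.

Point-source spreading drops the level by 20·log₁₀(r₂/r₁); inverting, r₂/r₁ = 10^(ΔL/20).
r₂ = 6.1·10^((63.4−54.4)/20) = 6.1·10^(9.0/20) = 17.19 m.

17.2 m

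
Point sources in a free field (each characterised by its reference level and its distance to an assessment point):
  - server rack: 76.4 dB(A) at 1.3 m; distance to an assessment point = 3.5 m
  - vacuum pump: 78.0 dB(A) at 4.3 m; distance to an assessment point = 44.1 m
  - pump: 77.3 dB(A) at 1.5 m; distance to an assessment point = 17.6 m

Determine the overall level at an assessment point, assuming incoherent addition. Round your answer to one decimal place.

68.5 dB(A)

Propagate each source to the receiver with L = L_ref − 20·log₁₀(r/r_ref), then add intensities.
server rack: 76.4 − 20·log₁₀(3.5/1.3) = 76.4 − 8.60 = 67.80 dB(A).
vacuum pump: 78.0 − 20·log₁₀(44.1/4.3) = 78.0 − 20.22 = 57.78 dB(A).
pump: 77.3 − 20·log₁₀(17.6/1.5) = 77.3 − 21.39 = 55.91 dB(A).
Σ 10^(L/10) = 7.012e+06 → L_total = 10·log₁₀(7.012e+06) = 68.46 dB(A).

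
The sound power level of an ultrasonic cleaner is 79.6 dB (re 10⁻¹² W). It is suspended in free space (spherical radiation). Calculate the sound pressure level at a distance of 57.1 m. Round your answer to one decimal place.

33.5 dB

L_p = L_w − 10·log₁₀(4π·r²) with r = 57.1 m.
4π·r² = 4.097e+04 m², 10·log₁₀ of that is 46.125 dB.
L_p = 79.6 − 46.125 = 33.48 dB.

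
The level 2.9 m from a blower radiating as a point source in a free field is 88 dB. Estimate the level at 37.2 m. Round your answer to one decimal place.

65.8 dB

Spherical spreading from a point source gives a 20·log₁₀(r₂/r₁) drop.
L₂ = 88 − 20·log₁₀(37.2/2.9) = 88 − 22.163 = 65.84 dB.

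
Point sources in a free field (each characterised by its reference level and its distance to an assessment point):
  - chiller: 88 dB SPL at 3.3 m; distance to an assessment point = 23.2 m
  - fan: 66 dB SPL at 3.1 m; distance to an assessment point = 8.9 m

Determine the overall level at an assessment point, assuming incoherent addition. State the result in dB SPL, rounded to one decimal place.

Propagate each source to the receiver with L = L_ref − 20·log₁₀(r/r_ref), then add intensities.
chiller: 88 − 20·log₁₀(23.2/3.3) = 88 − 16.94 = 71.06 dB SPL.
fan: 66 − 20·log₁₀(8.9/3.1) = 66 − 9.16 = 56.84 dB SPL.
Σ 10^(L/10) = 1.325e+07 → L_total = 10·log₁₀(1.325e+07) = 71.22 dB SPL.

71.2 dB SPL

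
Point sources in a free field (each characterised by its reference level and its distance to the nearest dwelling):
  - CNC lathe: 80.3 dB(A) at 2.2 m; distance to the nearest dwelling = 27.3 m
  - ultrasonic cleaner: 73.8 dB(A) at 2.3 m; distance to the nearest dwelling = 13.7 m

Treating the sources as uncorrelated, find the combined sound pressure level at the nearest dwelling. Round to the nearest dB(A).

First find each source's level at the receiver (point-source: −20·log₁₀(r/r_ref)), then combine on an intensity basis.
CNC lathe: 80.3 − 20·log₁₀(27.3/2.2) = 80.3 − 21.87 = 58.43 dB(A).
ultrasonic cleaner: 73.8 − 20·log₁₀(13.7/2.3) = 73.8 − 15.50 = 58.30 dB(A).
Σ 10^(L/10) = 1.372e+06 → L_total = 10·log₁₀(1.372e+06) = 61.37 dB(A).

61 dB(A)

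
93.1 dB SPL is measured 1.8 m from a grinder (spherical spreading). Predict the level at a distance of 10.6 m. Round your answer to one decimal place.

77.7 dB SPL

For a point source, L₂ = L₁ − 20·log₁₀(r₂/r₁).
L₂ = 93.1 − 20·log₁₀(10.6/1.8) = 93.1 − 15.401 = 77.70 dB SPL.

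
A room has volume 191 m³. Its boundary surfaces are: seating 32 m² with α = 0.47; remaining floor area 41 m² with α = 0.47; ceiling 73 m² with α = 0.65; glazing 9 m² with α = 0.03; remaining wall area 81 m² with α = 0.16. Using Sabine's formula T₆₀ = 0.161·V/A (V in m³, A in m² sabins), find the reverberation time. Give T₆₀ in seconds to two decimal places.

Total absorption A = 32·0.47 + 41·0.47 + 73·0.65 + 9·0.03 + 81·0.16 = 94.99 m² sabins.
T₆₀ = 0.161·V/A = 0.161·191/94.99 = 0.324 s.

0.32 s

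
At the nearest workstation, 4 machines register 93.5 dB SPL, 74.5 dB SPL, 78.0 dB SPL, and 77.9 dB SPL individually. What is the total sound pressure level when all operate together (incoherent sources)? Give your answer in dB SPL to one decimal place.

93.8 dB SPL

Incoherent sources combine by intensity addition: L_total = 10·log₁₀(Σ 10^(L_i/10)).
Σ 10^(L/10) = 10^(93.5/10) + 10^(74.5/10) + 10^(78.0/10) + 10^(77.9/10) = 2.392e+09.
L_total = 10·log₁₀(2.392e+09) = 93.79 dB SPL.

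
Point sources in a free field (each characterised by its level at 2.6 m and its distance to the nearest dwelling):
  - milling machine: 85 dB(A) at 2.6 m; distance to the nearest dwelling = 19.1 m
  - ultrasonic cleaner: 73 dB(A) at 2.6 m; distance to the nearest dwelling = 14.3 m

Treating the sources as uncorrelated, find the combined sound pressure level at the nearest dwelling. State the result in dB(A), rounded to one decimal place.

Apply inverse-square spreading to bring every level to the receiver, then sum 10^(L/10).
milling machine: 85 − 20·log₁₀(19.1/2.6) = 85 − 17.32 = 67.68 dB(A).
ultrasonic cleaner: 73 − 20·log₁₀(14.3/2.6) = 73 − 14.81 = 58.19 dB(A).
Σ 10^(L/10) = 6.519e+06 → L_total = 10·log₁₀(6.519e+06) = 68.14 dB(A).

68.1 dB(A)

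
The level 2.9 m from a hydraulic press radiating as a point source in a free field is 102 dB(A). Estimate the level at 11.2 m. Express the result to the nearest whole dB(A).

90 dB(A)

Point-source attenuation: ΔL = 20·log₁₀(r₂/r₁) = 20·log₁₀(11.2/2.9) = 11.736 dB.
L₂ = 102 − 20·log₁₀(11.2/2.9) = 102 − 11.736 = 90.26 dB(A).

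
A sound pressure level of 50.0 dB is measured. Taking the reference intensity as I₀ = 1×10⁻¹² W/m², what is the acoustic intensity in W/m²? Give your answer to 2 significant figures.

1.0e-07 W/m²

L = 10·log₁₀(I/I₀) ⇒ I = I₀·10^(L/10) = 10⁻¹² × 10^5.00.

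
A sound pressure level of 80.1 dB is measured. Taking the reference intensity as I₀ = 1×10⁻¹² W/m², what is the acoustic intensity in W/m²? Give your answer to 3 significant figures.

0.000102 W/m²

I = I₀·10^(L/10) = 10⁻¹² × 10^(80.1/10) = 10^(-3.990).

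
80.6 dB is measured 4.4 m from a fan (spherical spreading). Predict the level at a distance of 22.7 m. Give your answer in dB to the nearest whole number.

For a point source, L₂ = L₁ − 20·log₁₀(r₂/r₁).
L₂ = 80.6 − 20·log₁₀(22.7/4.4) = 80.6 − 14.251 = 66.35 dB.

66 dB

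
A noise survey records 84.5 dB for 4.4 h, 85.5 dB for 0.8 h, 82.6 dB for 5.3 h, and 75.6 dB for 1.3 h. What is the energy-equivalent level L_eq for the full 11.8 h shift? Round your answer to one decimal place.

Weight each interval's intensity by its duration and average over T = 11.8 h:
Σ tᵢ·10^(Lᵢ/10) = 4.4·10^(84.5/10) + 0.8·10^(85.5/10) + 5.3·10^(82.6/10) + 1.3·10^(75.6/10) = 2.536e+09.
L_eq = 10·log₁₀(2.536e+09/11.8) = 83.32 dB.

83.3 dB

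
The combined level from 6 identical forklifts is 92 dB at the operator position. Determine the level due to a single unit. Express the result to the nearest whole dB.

6 equal contributions raise the level by 10·log₁₀ 6 = 7.782 dB, so each unit alone gives 92 − 7.782.

84 dB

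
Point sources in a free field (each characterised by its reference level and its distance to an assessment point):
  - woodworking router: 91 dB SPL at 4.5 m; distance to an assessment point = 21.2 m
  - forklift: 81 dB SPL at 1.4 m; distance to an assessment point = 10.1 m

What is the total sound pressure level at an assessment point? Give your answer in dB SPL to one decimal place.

77.7 dB SPL

First find each source's level at the receiver (point-source: −20·log₁₀(r/r_ref)), then combine on an intensity basis.
woodworking router: 91 − 20·log₁₀(21.2/4.5) = 91 − 13.46 = 77.54 dB SPL.
forklift: 81 − 20·log₁₀(10.1/1.4) = 81 − 17.16 = 63.84 dB SPL.
Σ 10^(L/10) = 5.914e+07 → L_total = 10·log₁₀(5.914e+07) = 77.72 dB SPL.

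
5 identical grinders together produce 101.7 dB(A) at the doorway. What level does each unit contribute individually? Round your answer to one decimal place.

94.7 dB(A)

For N identical incoherent sources L_total = L₁ + 10·log₁₀ N, so L₁ = 101.7 − 10·log₁₀(5) = 101.7 − 6.990.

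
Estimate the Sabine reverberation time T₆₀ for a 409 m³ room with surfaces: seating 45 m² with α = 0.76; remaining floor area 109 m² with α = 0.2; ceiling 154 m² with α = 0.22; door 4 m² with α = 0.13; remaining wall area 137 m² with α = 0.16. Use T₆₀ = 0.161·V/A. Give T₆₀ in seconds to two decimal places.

0.59 s

Total absorption A = 45·0.76 + 109·0.2 + 154·0.22 + 4·0.13 + 137·0.16 = 112.32 m² sabins.
T₆₀ = 0.161 × 409 / 112.32 = 0.586 s.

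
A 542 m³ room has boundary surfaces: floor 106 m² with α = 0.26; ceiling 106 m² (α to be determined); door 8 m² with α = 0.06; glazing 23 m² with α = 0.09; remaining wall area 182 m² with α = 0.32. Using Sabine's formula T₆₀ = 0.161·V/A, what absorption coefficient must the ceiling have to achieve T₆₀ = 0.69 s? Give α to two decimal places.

0.36

A = 0.161·V/T₆₀ = 0.161·542/0.69 = 126.47 m² sabins.
Absorption from the other surfaces = 106·0.26 + 8·0.06 + 23·0.09 + 182·0.32 = 88.35 m², so the ceiling must supply 38.12 m² over 106 m².
α = 38.12/106 = 0.360.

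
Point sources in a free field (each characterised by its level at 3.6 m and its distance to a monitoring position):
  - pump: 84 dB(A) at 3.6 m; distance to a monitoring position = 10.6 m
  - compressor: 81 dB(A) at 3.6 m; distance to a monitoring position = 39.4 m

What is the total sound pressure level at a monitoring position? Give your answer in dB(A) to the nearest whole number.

Apply inverse-square spreading to bring every level to the receiver, then sum 10^(L/10).
pump: 84 − 20·log₁₀(10.6/3.6) = 84 − 9.38 = 74.62 dB(A).
compressor: 81 − 20·log₁₀(39.4/3.6) = 81 − 20.78 = 60.22 dB(A).
Σ 10^(L/10) = 3.002e+07 → L_total = 10·log₁₀(3.002e+07) = 74.77 dB(A).

75 dB(A)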